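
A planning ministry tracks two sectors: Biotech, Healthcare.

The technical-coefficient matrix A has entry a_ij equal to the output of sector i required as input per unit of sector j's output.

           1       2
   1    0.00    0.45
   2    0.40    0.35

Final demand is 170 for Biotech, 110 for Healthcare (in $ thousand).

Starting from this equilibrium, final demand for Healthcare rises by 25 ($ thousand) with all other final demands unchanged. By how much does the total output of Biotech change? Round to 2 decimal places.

Δx_1 = 23.94

I − A =
  [   1.00    -0.45]
  [  -0.40     0.65]
det(I−A) = (1.00)(0.65) − (-0.45)(-0.40) = 0.4700
adj(I−A) = [[0.65, 0.45], [0.40, 1.00]]
(I − A)⁻¹ = adj(I−A) / det(I−A) ≈
  [   1.3830     0.9574]
  [   0.8511     2.1277]
Δx = (I − A)⁻¹ Δd with Δd having +25 in the Healthcare component and 0 elsewhere.
So Δx_1 = L_12 · (+25), where L_12 = adj(I−A)_12 / det(I−A) = 0.45 / 0.4700.
Δx_1 = 0.45 × (+25) / 0.4700 = 11.25 / 0.4700 ≈ 23.94.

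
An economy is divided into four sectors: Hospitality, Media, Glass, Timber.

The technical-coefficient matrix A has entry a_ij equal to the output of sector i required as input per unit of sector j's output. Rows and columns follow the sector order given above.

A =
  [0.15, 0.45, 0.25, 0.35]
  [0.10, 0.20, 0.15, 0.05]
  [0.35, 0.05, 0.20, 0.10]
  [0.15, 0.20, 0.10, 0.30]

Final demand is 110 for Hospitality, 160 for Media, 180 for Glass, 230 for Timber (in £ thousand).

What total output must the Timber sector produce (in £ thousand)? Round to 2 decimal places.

x_T = 790.30

I − A =
  [   0.85    -0.45    -0.25    -0.35]
  [  -0.10     0.80    -0.15    -0.05]
  [  -0.35    -0.05     0.80    -0.10]
  [  -0.15    -0.20    -0.10     0.70]
Compute the cofactors C_ij = (−1)^(i+j)·(3×3 minor ij) of I−A; the adjugate is their transpose:
adj(I−A) = Cᵀ =
  [ 0.423500   0.319000   0.225500   0.266750]
  [ 0.101750   0.348250   0.108500   0.091250]
  [ 0.210375   0.185625   0.383625   0.173250]
  [ 0.149875   0.194375   0.134125   0.406750]
det(I−A) = Σ_j (I−A)_1j·C_1j = (0.85)(0.423500) + (-0.45)(0.101750) + (-0.25)(0.210375) + (-0.35)(0.149875) = 0.2091375
(I − A)⁻¹ = adj(I−A) / det(I−A) ≈
  [   2.0250     1.5253     1.0782     1.2755]
  [   0.4865     1.6652     0.5188     0.4363]
  [   1.0059     0.8876     1.8343     0.8284]
  [   0.7166     0.9294     0.6413     1.9449]
x = (I − A)⁻¹ d = adj(I−A)·d / det(I−A), with det(I−A) = 0.2091375:
  x_H = (0.423500·110 + 0.319000·160 + 0.225500·180 + 0.266750·230) / 0.2091375 = 199.5675 / 0.2091375 ≈ 954.24
  x_M = (0.101750·110 + 0.348250·160 + 0.108500·180 + 0.091250·230) / 0.2091375 = 107.43 / 0.2091375 ≈ 513.68
  x_G = (0.210375·110 + 0.185625·160 + 0.383625·180 + 0.173250·230) / 0.2091375 = 161.74125 / 0.2091375 ≈ 773.37
  x_T = (0.149875·110 + 0.194375·160 + 0.134125·180 + 0.406750·230) / 0.2091375 = 165.28125 / 0.2091375 ≈ 790.30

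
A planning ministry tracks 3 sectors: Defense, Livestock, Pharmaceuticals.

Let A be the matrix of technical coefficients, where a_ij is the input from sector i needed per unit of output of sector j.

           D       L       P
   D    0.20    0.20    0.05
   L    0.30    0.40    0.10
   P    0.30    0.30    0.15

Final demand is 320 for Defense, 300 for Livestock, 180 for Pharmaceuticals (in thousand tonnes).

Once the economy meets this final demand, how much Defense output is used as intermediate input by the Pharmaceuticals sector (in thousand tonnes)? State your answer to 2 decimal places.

I − A =
  [   0.80    -0.20    -0.05]
  [  -0.30     0.60    -0.10]
  [  -0.30    -0.30     0.85]
Cofactors of I−A, C_ij = (−1)^(i+j)·(minor ij) (rows/columns in the sector order above):
  C_11 = (0.60)(0.85) − (-0.10)(-0.30) = 0.4800
  C_12 = −[(-0.30)(0.85) − (-0.10)(-0.30)] = 0.2850
  C_13 = (-0.30)(-0.30) − (0.60)(-0.30) = 0.2700
  C_21 = −[(-0.20)(0.85) − (-0.05)(-0.30)] = 0.1850
  C_22 = (0.80)(0.85) − (-0.05)(-0.30) = 0.6650
  C_23 = −[(0.80)(-0.30) − (-0.20)(-0.30)] = 0.3000
  C_31 = (-0.20)(-0.10) − (-0.05)(0.60) = 0.0500
  C_32 = −[(0.80)(-0.10) − (-0.05)(-0.30)] = 0.0950
  C_33 = (0.80)(0.60) − (-0.20)(-0.30) = 0.4200
det(I−A) = Σ_j (I−A)_1j·C_1j = (0.80)(0.4800) + (-0.20)(0.2850) + (-0.05)(0.2700) = 0.3135
adj(I−A) = Cᵀ =
  [ 0.4800   0.1850   0.0500]
  [ 0.2850   0.6650   0.0950]
  [ 0.2700   0.3000   0.4200]
(I − A)⁻¹ = adj(I−A) / det(I−A) ≈
  [   1.5311     0.5901     0.1595]
  [   0.9091     2.1212     0.3030]
  [   0.8612     0.9569     1.3397]
First solve x = (I − A)⁻¹ d = adj(I−A)·d / det(I−A); in particular x_P = (0.2700·320 + 0.3000·300 + 0.4200·180) / 0.3135 = 252.00 / 0.3135 ≈ 803.8278.
Intermediate flow from D to P: z_DP = a_DP · x_P = 0.05 × 252.00 / 0.3135 = 12.60 / 0.3135 ≈ 40.19.

z_DP = 40.19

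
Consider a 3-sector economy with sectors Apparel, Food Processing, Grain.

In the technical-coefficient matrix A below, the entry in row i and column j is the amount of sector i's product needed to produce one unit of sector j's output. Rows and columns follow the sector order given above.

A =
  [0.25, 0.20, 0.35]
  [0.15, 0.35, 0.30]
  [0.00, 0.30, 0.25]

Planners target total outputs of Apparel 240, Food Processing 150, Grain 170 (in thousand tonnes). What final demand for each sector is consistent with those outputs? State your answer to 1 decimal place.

d_A = 90.5, d_F = 10.5, d_G = 82.5

I − A =
  [   0.75    -0.20    -0.35]
  [  -0.15     0.65    -0.30]
  [   0.00    -0.30     0.75]
d = (I − A) x:
  d_A = (+0.75)·240 + (-0.20)·150 + (-0.35)·170 = 90.5
  d_F = (-0.15)·240 + (+0.65)·150 + (-0.30)·170 = 10.5
  d_G = (+0.00)·240 + (-0.30)·150 + (+0.75)·170 = 82.5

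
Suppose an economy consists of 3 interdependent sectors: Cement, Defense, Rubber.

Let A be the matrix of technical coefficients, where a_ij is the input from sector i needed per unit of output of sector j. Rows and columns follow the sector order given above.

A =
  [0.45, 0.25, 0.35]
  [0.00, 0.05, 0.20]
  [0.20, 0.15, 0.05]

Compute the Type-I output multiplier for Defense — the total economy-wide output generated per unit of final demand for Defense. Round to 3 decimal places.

I − A =
  [   0.55    -0.25    -0.35]
  [   0.00     0.95    -0.20]
  [  -0.20    -0.15     0.95]
Cofactors of I−A, C_ij = (−1)^(i+j)·(minor ij) (rows/columns in the sector order above):
  C_11 = (0.95)(0.95) − (-0.20)(-0.15) = 0.8725
  C_12 = −[(0.00)(0.95) − (-0.20)(-0.20)] = 0.0400
  C_13 = (0.00)(-0.15) − (0.95)(-0.20) = 0.1900
  C_21 = −[(-0.25)(0.95) − (-0.35)(-0.15)] = 0.2900
  C_22 = (0.55)(0.95) − (-0.35)(-0.20) = 0.4525
  C_23 = −[(0.55)(-0.15) − (-0.25)(-0.20)] = 0.1325
  C_31 = (-0.25)(-0.20) − (-0.35)(0.95) = 0.3825
  C_32 = −[(0.55)(-0.20) − (-0.35)(0.00)] = 0.1100
  C_33 = (0.55)(0.95) − (-0.25)(0.00) = 0.5225
det(I−A) = Σ_j (I−A)_1j·C_1j = (0.55)(0.8725) + (-0.25)(0.0400) + (-0.35)(0.1900) = 0.403375
adj(I−A) = Cᵀ =
  [ 0.8725   0.2900   0.3825]
  [ 0.0400   0.4525   0.1100]
  [ 0.1900   0.1325   0.5225]
(I − A)⁻¹ = adj(I−A) / det(I−A) ≈
  [   2.1630     0.7189     0.9482]
  [   0.0992     1.1218     0.2727]
  [   0.4710     0.3285     1.2953]
The output multiplier for sector j is the column-j sum of the Leontief inverse (I − A)⁻¹ = adj(I−A) / det(I−A).
Column 2 of adj(I−A): (0.2900, 0.4525, 0.1325); det(I−A) = 0.403375.
m_2 = (0.2900 + 0.4525 + 0.1325) / 0.403375 = 0.875 / 0.403375 ≈ 2.169.

m_2 = 2.169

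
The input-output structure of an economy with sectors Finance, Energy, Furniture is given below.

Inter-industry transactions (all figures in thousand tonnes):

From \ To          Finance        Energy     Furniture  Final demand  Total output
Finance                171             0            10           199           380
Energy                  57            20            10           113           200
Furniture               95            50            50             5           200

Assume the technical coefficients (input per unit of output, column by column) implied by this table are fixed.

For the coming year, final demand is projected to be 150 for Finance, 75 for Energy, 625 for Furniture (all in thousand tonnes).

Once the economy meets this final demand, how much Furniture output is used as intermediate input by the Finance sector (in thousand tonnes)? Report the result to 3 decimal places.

z_31 = 91.415

Technical coefficients a_ij = z_ij / X_j:
  a_11 = 171/380 = 0.45, a_21 = 57/380 = 0.15, a_31 = 95/380 = 0.25
  a_12 = 0/200 = 0.00, a_22 = 20/200 = 0.10, a_32 = 50/200 = 0.25
  a_13 = 10/200 = 0.05, a_23 = 10/200 = 0.05, a_33 = 50/200 = 0.25
I − A =
  [   0.55     0.00    -0.05]
  [  -0.15     0.90    -0.05]
  [  -0.25    -0.25     0.75]
Cofactors of I−A, C_ij = (−1)^(i+j)·(minor ij) (rows/columns in the sector order above):
  C_11 = (0.90)(0.75) − (-0.05)(-0.25) = 0.6625
  C_12 = −[(-0.15)(0.75) − (-0.05)(-0.25)] = 0.1250
  C_13 = (-0.15)(-0.25) − (0.90)(-0.25) = 0.2625
  C_21 = −[(0.00)(0.75) − (-0.05)(-0.25)] = 0.0125
  C_22 = (0.55)(0.75) − (-0.05)(-0.25) = 0.4000
  C_23 = −[(0.55)(-0.25) − (0.00)(-0.25)] = 0.1375
  C_31 = (0.00)(-0.05) − (-0.05)(0.90) = 0.0450
  C_32 = −[(0.55)(-0.05) − (-0.05)(-0.15)] = 0.0350
  C_33 = (0.55)(0.90) − (0.00)(-0.15) = 0.4950
det(I−A) = Σ_j (I−A)_1j·C_1j = (0.55)(0.6625) + (0.00)(0.1250) + (-0.05)(0.2625) = 0.35125
adj(I−A) = Cᵀ =
  [ 0.6625   0.0125   0.0450]
  [ 0.1250   0.4000   0.0350]
  [ 0.2625   0.1375   0.4950]
(I − A)⁻¹ = adj(I−A) / det(I−A) ≈
  [   1.8861     0.0356     0.1281]
  [   0.3559     1.1388     0.0996]
  [   0.7473     0.3915     1.4093]
First solve x = (I − A)⁻¹ d = adj(I−A)·d / det(I−A); in particular x_1 = (0.6625·150 + 0.0125·75 + 0.0450·625) / 0.35125 = 128.4375 / 0.35125 ≈ 365.65836.
Intermediate flow from 3 to 1: z_31 = a_31 · x_1 = 0.25 × 128.4375 / 0.35125 = 32.109375 / 0.35125 ≈ 91.415.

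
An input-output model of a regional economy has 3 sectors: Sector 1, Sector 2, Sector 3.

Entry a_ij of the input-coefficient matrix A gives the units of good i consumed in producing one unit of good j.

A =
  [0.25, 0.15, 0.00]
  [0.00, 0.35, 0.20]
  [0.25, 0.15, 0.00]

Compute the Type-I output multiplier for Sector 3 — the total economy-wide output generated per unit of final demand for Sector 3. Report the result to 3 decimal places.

m_3 = 1.459

I − A =
  [   0.75    -0.15     0.00]
  [   0.00     0.65    -0.20]
  [  -0.25    -0.15     1.00]
Cofactors of I−A, C_ij = (−1)^(i+j)·(minor ij) (rows/columns in the sector order above):
  C_11 = (0.65)(1.00) − (-0.20)(-0.15) = 0.6200
  C_12 = −[(0.00)(1.00) − (-0.20)(-0.25)] = 0.0500
  C_13 = (0.00)(-0.15) − (0.65)(-0.25) = 0.1625
  C_21 = −[(-0.15)(1.00) − (0.00)(-0.15)] = 0.1500
  C_22 = (0.75)(1.00) − (0.00)(-0.25) = 0.7500
  C_23 = −[(0.75)(-0.15) − (-0.15)(-0.25)] = 0.1500
  C_31 = (-0.15)(-0.20) − (0.00)(0.65) = 0.0300
  C_32 = −[(0.75)(-0.20) − (0.00)(0.00)] = 0.1500
  C_33 = (0.75)(0.65) − (-0.15)(0.00) = 0.4875
det(I−A) = Σ_j (I−A)_1j·C_1j = (0.75)(0.6200) + (-0.15)(0.0500) + (0.00)(0.1625) = 0.4575
adj(I−A) = Cᵀ =
  [ 0.6200   0.1500   0.0300]
  [ 0.0500   0.7500   0.1500]
  [ 0.1625   0.1500   0.4875]
(I − A)⁻¹ = adj(I−A) / det(I−A) ≈
  [   1.3552     0.3279     0.0656]
  [   0.1093     1.6393     0.3279]
  [   0.3552     0.3279     1.0656]
The output multiplier for sector j is the column-j sum of the Leontief inverse (I − A)⁻¹ = adj(I−A) / det(I−A).
Column 3 of adj(I−A): (0.0300, 0.1500, 0.4875); det(I−A) = 0.4575.
m_3 = (0.0300 + 0.1500 + 0.4875) / 0.4575 = 0.6675 / 0.4575 ≈ 1.459.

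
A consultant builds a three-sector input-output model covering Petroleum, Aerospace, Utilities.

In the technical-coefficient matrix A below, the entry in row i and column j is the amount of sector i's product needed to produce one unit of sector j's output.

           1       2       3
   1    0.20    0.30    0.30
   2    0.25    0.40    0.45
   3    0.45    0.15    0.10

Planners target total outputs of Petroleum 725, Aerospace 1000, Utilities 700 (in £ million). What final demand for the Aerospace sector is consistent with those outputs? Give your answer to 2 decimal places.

d_2 = 103.75

I − A =
  [   0.80    -0.30    -0.30]
  [  -0.25     0.60    -0.45]
  [  -0.45    -0.15     0.90]
d = (I − A) x:
  d_1 = (+0.80)·725 + (-0.30)·1000 + (-0.30)·700 = 70.00
  d_2 = (-0.25)·725 + (+0.60)·1000 + (-0.45)·700 = 103.75
  d_3 = (-0.45)·725 + (-0.15)·1000 + (+0.90)·700 = 153.75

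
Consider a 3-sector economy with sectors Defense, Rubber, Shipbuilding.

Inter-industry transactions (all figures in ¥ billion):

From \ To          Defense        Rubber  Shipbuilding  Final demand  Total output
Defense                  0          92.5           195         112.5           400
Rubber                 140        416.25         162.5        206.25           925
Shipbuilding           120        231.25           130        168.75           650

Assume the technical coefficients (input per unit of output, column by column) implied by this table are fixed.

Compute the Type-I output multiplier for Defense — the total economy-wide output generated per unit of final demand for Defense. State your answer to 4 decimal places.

m_1 = 3.6995

Technical coefficients a_ij = z_ij / X_j:
  a_11 = 0/400 = 0.00, a_21 = 140/400 = 0.35, a_31 = 120/400 = 0.30
  a_12 = 92.5/925 = 0.10, a_22 = 416.25/925 = 0.45, a_32 = 231.25/925 = 0.25
  a_13 = 195/650 = 0.30, a_23 = 162.5/650 = 0.25, a_33 = 130/650 = 0.20
I − A =
  [   1.00    -0.10    -0.30]
  [  -0.35     0.55    -0.25]
  [  -0.30    -0.25     0.80]
Cofactors of I−A, C_ij = (−1)^(i+j)·(minor ij) (rows/columns in the sector order above):
  C_11 = (0.55)(0.80) − (-0.25)(-0.25) = 0.3775
  C_12 = −[(-0.35)(0.80) − (-0.25)(-0.30)] = 0.3550
  C_13 = (-0.35)(-0.25) − (0.55)(-0.30) = 0.2525
  C_21 = −[(-0.10)(0.80) − (-0.30)(-0.25)] = 0.1550
  C_22 = (1.00)(0.80) − (-0.30)(-0.30) = 0.7100
  C_23 = −[(1.00)(-0.25) − (-0.10)(-0.30)] = 0.2800
  C_31 = (-0.10)(-0.25) − (-0.30)(0.55) = 0.1900
  C_32 = −[(1.00)(-0.25) − (-0.30)(-0.35)] = 0.3550
  C_33 = (1.00)(0.55) − (-0.10)(-0.35) = 0.5150
det(I−A) = Σ_j (I−A)_1j·C_1j = (1.00)(0.3775) + (-0.10)(0.3550) + (-0.30)(0.2525) = 0.26625
adj(I−A) = Cᵀ =
  [ 0.3775   0.1550   0.1900]
  [ 0.3550   0.7100   0.3550]
  [ 0.2525   0.2800   0.5150]
(I − A)⁻¹ = adj(I−A) / det(I−A) ≈
  [   1.41784     0.58216     0.71362]
  [   1.33333     2.66667     1.33333]
  [   0.94836     1.05164     1.93427]
The output multiplier for sector j is the column-j sum of the Leontief inverse (I − A)⁻¹ = adj(I−A) / det(I−A).
Column 1 of adj(I−A): (0.3775, 0.3550, 0.2525); det(I−A) = 0.26625.
m_1 = (0.3775 + 0.3550 + 0.2525) / 0.26625 = 0.985 / 0.26625 ≈ 3.6995.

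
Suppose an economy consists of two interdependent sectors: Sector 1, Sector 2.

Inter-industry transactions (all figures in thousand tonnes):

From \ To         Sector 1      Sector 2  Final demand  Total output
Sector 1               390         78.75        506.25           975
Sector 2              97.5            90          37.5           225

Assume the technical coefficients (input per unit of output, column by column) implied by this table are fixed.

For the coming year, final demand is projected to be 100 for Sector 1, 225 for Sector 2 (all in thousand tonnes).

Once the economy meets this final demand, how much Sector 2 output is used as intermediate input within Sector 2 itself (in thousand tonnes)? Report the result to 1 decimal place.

z_22 = 178.5

Technical coefficients a_ij = z_ij / X_j:
  a_11 = 390/975 = 0.40, a_21 = 97.5/975 = 0.10
  a_12 = 78.75/225 = 0.35, a_22 = 90/225 = 0.40
I − A =
  [   0.60    -0.35]
  [  -0.10     0.60]
det(I−A) = (0.60)(0.60) − (-0.35)(-0.10) = 0.3250
adj(I−A) = [[0.60, 0.35], [0.10, 0.60]]
(I − A)⁻¹ = adj(I−A) / det(I−A) ≈
  [   1.8462     1.0769]
  [   0.3077     1.8462]
First solve x = (I − A)⁻¹ d = adj(I−A)·d / det(I−A); in particular x_2 = (0.10·100 + 0.60·225) / 0.3250 = 145.00 / 0.3250 ≈ 446.154.
Intermediate flow from 2 to 2: z_22 = a_22 · x_2 = 0.40 × 145.00 / 0.3250 = 58.00 / 0.3250 ≈ 178.5.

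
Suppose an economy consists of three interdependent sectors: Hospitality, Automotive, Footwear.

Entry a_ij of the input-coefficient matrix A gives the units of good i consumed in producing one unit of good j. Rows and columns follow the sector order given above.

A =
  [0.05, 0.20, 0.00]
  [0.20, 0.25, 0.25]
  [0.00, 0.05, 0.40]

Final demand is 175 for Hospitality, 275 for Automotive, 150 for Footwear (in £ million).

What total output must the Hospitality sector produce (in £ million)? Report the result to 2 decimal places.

x_H = 298.91

I − A =
  [   0.95    -0.20     0.00]
  [  -0.20     0.75    -0.25]
  [   0.00    -0.05     0.60]
Cofactors of I−A, C_ij = (−1)^(i+j)·(minor ij) (rows/columns in the sector order above):
  C_11 = (0.75)(0.60) − (-0.25)(-0.05) = 0.4375
  C_12 = −[(-0.20)(0.60) − (-0.25)(0.00)] = 0.1200
  C_13 = (-0.20)(-0.05) − (0.75)(0.00) = 0.0100
  C_21 = −[(-0.20)(0.60) − (0.00)(-0.05)] = 0.1200
  C_22 = (0.95)(0.60) − (0.00)(0.00) = 0.5700
  C_23 = −[(0.95)(-0.05) − (-0.20)(0.00)] = 0.0475
  C_31 = (-0.20)(-0.25) − (0.00)(0.75) = 0.0500
  C_32 = −[(0.95)(-0.25) − (0.00)(-0.20)] = 0.2375
  C_33 = (0.95)(0.75) − (-0.20)(-0.20) = 0.6725
det(I−A) = Σ_j (I−A)_1j·C_1j = (0.95)(0.4375) + (-0.20)(0.1200) + (0.00)(0.0100) = 0.391625
adj(I−A) = Cᵀ =
  [ 0.4375   0.1200   0.0500]
  [ 0.1200   0.5700   0.2375]
  [ 0.0100   0.0475   0.6725]
(I − A)⁻¹ = adj(I−A) / det(I−A) ≈
  [   1.1171     0.3064     0.1277]
  [   0.3064     1.4555     0.6064]
  [   0.0255     0.1213     1.7172]
x = (I − A)⁻¹ d = adj(I−A)·d / det(I−A), with det(I−A) = 0.391625:
  x_H = (0.4375·175 + 0.1200·275 + 0.0500·150) / 0.391625 = 117.0625 / 0.391625 ≈ 298.91
  x_A = (0.1200·175 + 0.5700·275 + 0.2375·150) / 0.391625 = 213.375 / 0.391625 ≈ 544.85
  x_F = (0.0100·175 + 0.0475·275 + 0.6725·150) / 0.391625 = 115.6875 / 0.391625 ≈ 295.40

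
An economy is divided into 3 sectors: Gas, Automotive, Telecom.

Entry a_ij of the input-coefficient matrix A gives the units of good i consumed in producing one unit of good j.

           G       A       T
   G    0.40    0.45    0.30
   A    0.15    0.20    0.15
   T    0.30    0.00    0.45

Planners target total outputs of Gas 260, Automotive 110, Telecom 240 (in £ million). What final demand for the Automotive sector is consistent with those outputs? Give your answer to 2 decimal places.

I − A =
  [   0.60    -0.45    -0.30]
  [  -0.15     0.80    -0.15]
  [  -0.30     0.00     0.55]
d = (I − A) x:
  d_G = (+0.60)·260 + (-0.45)·110 + (-0.30)·240 = 34.50
  d_A = (-0.15)·260 + (+0.80)·110 + (-0.15)·240 = 13.00
  d_T = (-0.30)·260 + (+0.00)·110 + (+0.55)·240 = 54.00

d_A = 13.00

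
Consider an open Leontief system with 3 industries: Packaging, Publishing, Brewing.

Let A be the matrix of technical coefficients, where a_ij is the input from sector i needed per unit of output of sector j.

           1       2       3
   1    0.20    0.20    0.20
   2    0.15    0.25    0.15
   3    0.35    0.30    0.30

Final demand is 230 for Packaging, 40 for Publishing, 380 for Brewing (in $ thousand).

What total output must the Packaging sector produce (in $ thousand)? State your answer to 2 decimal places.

I − A =
  [   0.80    -0.20    -0.20]
  [  -0.15     0.75    -0.15]
  [  -0.35    -0.30     0.70]
Cofactors of I−A, C_ij = (−1)^(i+j)·(minor ij) (rows/columns in the sector order above):
  C_11 = (0.75)(0.70) − (-0.15)(-0.30) = 0.4800
  C_12 = −[(-0.15)(0.70) − (-0.15)(-0.35)] = 0.1575
  C_13 = (-0.15)(-0.30) − (0.75)(-0.35) = 0.3075
  C_21 = −[(-0.20)(0.70) − (-0.20)(-0.30)] = 0.2000
  C_22 = (0.80)(0.70) − (-0.20)(-0.35) = 0.4900
  C_23 = −[(0.80)(-0.30) − (-0.20)(-0.35)] = 0.3100
  C_31 = (-0.20)(-0.15) − (-0.20)(0.75) = 0.1800
  C_32 = −[(0.80)(-0.15) − (-0.20)(-0.15)] = 0.1500
  C_33 = (0.80)(0.75) − (-0.20)(-0.15) = 0.5700
det(I−A) = Σ_j (I−A)_1j·C_1j = (0.80)(0.4800) + (-0.20)(0.1575) + (-0.20)(0.3075) = 0.2910
adj(I−A) = Cᵀ =
  [ 0.4800   0.2000   0.1800]
  [ 0.1575   0.4900   0.1500]
  [ 0.3075   0.3100   0.5700]
(I − A)⁻¹ = adj(I−A) / det(I−A) ≈
  [   1.6495     0.6873     0.6186]
  [   0.5412     1.6838     0.5155]
  [   1.0567     1.0653     1.9588]
x = (I − A)⁻¹ d = adj(I−A)·d / det(I−A), with det(I−A) = 0.2910:
  x_1 = (0.4800·230 + 0.2000·40 + 0.1800·380) / 0.2910 = 186.80 / 0.2910 ≈ 641.92
  x_2 = (0.1575·230 + 0.4900·40 + 0.1500·380) / 0.2910 = 112.825 / 0.2910 ≈ 387.71
  x_3 = (0.3075·230 + 0.3100·40 + 0.5700·380) / 0.2910 = 299.725 / 0.2910 ≈ 1029.98

x_1 = 641.92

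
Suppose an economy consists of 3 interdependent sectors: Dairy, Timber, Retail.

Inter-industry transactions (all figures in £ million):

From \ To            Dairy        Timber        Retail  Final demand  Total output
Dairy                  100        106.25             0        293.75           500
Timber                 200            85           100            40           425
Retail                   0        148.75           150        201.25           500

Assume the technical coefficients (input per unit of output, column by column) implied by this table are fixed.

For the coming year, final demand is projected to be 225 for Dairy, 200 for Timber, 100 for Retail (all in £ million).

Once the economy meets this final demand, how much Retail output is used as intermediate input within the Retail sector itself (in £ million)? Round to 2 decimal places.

Technical coefficients a_ij = z_ij / X_j:
  a_DD = 100/500 = 0.20, a_TD = 200/500 = 0.40, a_RD = 0/500 = 0.00
  a_DT = 106.25/425 = 0.25, a_TT = 85/425 = 0.20, a_RT = 148.75/425 = 0.35
  a_DR = 0/500 = 0.00, a_TR = 100/500 = 0.20, a_RR = 150/500 = 0.30
I − A =
  [   0.80    -0.25     0.00]
  [  -0.40     0.80    -0.20]
  [   0.00    -0.35     0.70]
Cofactors of I−A, C_ij = (−1)^(i+j)·(minor ij) (rows/columns in the sector order above):
  C_11 = (0.80)(0.70) − (-0.20)(-0.35) = 0.4900
  C_12 = −[(-0.40)(0.70) − (-0.20)(0.00)] = 0.2800
  C_13 = (-0.40)(-0.35) − (0.80)(0.00) = 0.1400
  C_21 = −[(-0.25)(0.70) − (0.00)(-0.35)] = 0.1750
  C_22 = (0.80)(0.70) − (0.00)(0.00) = 0.5600
  C_23 = −[(0.80)(-0.35) − (-0.25)(0.00)] = 0.2800
  C_31 = (-0.25)(-0.20) − (0.00)(0.80) = 0.0500
  C_32 = −[(0.80)(-0.20) − (0.00)(-0.40)] = 0.1600
  C_33 = (0.80)(0.80) − (-0.25)(-0.40) = 0.5400
det(I−A) = Σ_j (I−A)_1j·C_1j = (0.80)(0.4900) + (-0.25)(0.2800) + (0.00)(0.1400) = 0.3220
adj(I−A) = Cᵀ =
  [ 0.4900   0.1750   0.0500]
  [ 0.2800   0.5600   0.1600]
  [ 0.1400   0.2800   0.5400]
(I − A)⁻¹ = adj(I−A) / det(I−A) ≈
  [   1.5217     0.5435     0.1553]
  [   0.8696     1.7391     0.4969]
  [   0.4348     0.8696     1.6770]
First solve x = (I − A)⁻¹ d = adj(I−A)·d / det(I−A); in particular x_R = (0.1400·225 + 0.2800·200 + 0.5400·100) / 0.3220 = 141.50 / 0.3220 ≈ 439.4410.
Intermediate flow from R to R: z_RR = a_RR · x_R = 0.30 × 141.50 / 0.3220 = 42.45 / 0.3220 ≈ 131.83.

z_RR = 131.83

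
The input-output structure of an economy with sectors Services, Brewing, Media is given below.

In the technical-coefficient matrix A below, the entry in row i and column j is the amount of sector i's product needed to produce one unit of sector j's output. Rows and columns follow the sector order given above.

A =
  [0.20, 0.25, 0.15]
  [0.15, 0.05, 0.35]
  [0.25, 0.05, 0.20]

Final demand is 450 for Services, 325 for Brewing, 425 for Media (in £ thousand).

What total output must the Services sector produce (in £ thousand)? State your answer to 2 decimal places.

x_1 = 988.00

I − A =
  [   0.80    -0.25    -0.15]
  [  -0.15     0.95    -0.35]
  [  -0.25    -0.05     0.80]
Cofactors of I−A, C_ij = (−1)^(i+j)·(minor ij) (rows/columns in the sector order above):
  C_11 = (0.95)(0.80) − (-0.35)(-0.05) = 0.7425
  C_12 = −[(-0.15)(0.80) − (-0.35)(-0.25)] = 0.2075
  C_13 = (-0.15)(-0.05) − (0.95)(-0.25) = 0.2450
  C_21 = −[(-0.25)(0.80) − (-0.15)(-0.05)] = 0.2075
  C_22 = (0.80)(0.80) − (-0.15)(-0.25) = 0.6025
  C_23 = −[(0.80)(-0.05) − (-0.25)(-0.25)] = 0.1025
  C_31 = (-0.25)(-0.35) − (-0.15)(0.95) = 0.2300
  C_32 = −[(0.80)(-0.35) − (-0.15)(-0.15)] = 0.3025
  C_33 = (0.80)(0.95) − (-0.25)(-0.15) = 0.7225
det(I−A) = Σ_j (I−A)_1j·C_1j = (0.80)(0.7425) + (-0.25)(0.2075) + (-0.15)(0.2450) = 0.505375
adj(I−A) = Cᵀ =
  [ 0.7425   0.2075   0.2300]
  [ 0.2075   0.6025   0.3025]
  [ 0.2450   0.1025   0.7225]
(I − A)⁻¹ = adj(I−A) / det(I−A) ≈
  [   1.4692     0.4106     0.4551]
  [   0.4106     1.1922     0.5986]
  [   0.4848     0.2028     1.4296]
x = (I − A)⁻¹ d = adj(I−A)·d / det(I−A), with det(I−A) = 0.505375:
  x_1 = (0.7425·450 + 0.2075·325 + 0.2300·425) / 0.505375 = 499.3125 / 0.505375 ≈ 988.00
  x_2 = (0.2075·450 + 0.6025·325 + 0.3025·425) / 0.505375 = 417.75 / 0.505375 ≈ 826.61
  x_3 = (0.2450·450 + 0.1025·325 + 0.7225·425) / 0.505375 = 450.625 / 0.505375 ≈ 891.66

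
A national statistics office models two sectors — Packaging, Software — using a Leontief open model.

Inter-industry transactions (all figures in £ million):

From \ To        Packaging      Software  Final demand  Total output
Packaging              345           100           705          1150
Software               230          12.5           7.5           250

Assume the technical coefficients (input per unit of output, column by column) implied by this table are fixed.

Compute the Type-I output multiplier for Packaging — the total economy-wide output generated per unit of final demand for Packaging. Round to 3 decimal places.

Technical coefficients a_ij = z_ij / X_j:
  a_11 = 345/1150 = 0.30, a_21 = 230/1150 = 0.20
  a_12 = 100/250 = 0.40, a_22 = 12.5/250 = 0.05
I − A =
  [   0.70    -0.40]
  [  -0.20     0.95]
det(I−A) = (0.70)(0.95) − (-0.40)(-0.20) = 0.5850
adj(I−A) = [[0.95, 0.40], [0.20, 0.70]]
(I − A)⁻¹ = adj(I−A) / det(I−A) ≈
  [   1.6239     0.6838]
  [   0.3419     1.1966]
The output multiplier for sector j is the column-j sum of the Leontief inverse (I − A)⁻¹ = adj(I−A) / det(I−A).
Column 1 of adj(I−A): (0.95, 0.20); det(I−A) = 0.5850.
m_1 = (0.95 + 0.20) / 0.5850 = 1.15 / 0.5850 ≈ 1.966.

m_1 = 1.966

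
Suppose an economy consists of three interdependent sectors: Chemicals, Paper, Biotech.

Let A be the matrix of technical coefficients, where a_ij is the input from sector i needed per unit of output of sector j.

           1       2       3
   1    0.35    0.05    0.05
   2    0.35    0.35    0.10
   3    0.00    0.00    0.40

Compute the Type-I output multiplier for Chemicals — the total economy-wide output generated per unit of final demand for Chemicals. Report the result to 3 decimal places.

m_1 = 2.469

I − A =
  [   0.65    -0.05    -0.05]
  [  -0.35     0.65    -0.10]
  [   0.00     0.00     0.60]
Cofactors of I−A, C_ij = (−1)^(i+j)·(minor ij) (rows/columns in the sector order above):
  C_11 = (0.65)(0.60) − (-0.10)(0.00) = 0.3900
  C_12 = −[(-0.35)(0.60) − (-0.10)(0.00)] = 0.2100
  C_13 = (-0.35)(0.00) − (0.65)(0.00) = 0.0000
  C_21 = −[(-0.05)(0.60) − (-0.05)(0.00)] = 0.0300
  C_22 = (0.65)(0.60) − (-0.05)(0.00) = 0.3900
  C_23 = −[(0.65)(0.00) − (-0.05)(0.00)] = 0.0000
  C_31 = (-0.05)(-0.10) − (-0.05)(0.65) = 0.0375
  C_32 = −[(0.65)(-0.10) − (-0.05)(-0.35)] = 0.0825
  C_33 = (0.65)(0.65) − (-0.05)(-0.35) = 0.4050
det(I−A) = Σ_j (I−A)_1j·C_1j = (0.65)(0.3900) + (-0.05)(0.2100) + (-0.05)(0.0000) = 0.2430
adj(I−A) = Cᵀ =
  [ 0.3900   0.0300   0.0375]
  [ 0.2100   0.3900   0.0825]
  [ 0.0000   0.0000   0.4050]
(I − A)⁻¹ = adj(I−A) / det(I−A) ≈
  [   1.6049     0.1235     0.1543]
  [   0.8642     1.6049     0.3395]
  [   0.0000     0.0000     1.6667]
The output multiplier for sector j is the column-j sum of the Leontief inverse (I − A)⁻¹ = adj(I−A) / det(I−A).
Column 1 of adj(I−A): (0.3900, 0.2100, 0.0000); det(I−A) = 0.2430.
m_1 = (0.3900 + 0.2100 + 0.0000) / 0.2430 = 0.60 / 0.2430 ≈ 2.469.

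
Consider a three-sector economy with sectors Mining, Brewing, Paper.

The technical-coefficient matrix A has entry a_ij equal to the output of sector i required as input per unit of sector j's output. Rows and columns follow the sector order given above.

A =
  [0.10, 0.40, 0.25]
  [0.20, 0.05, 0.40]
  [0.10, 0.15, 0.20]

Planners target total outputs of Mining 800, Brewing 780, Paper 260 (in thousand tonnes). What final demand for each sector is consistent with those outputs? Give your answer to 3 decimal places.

I − A =
  [   0.90    -0.40    -0.25]
  [  -0.20     0.95    -0.40]
  [  -0.10    -0.15     0.80]
d = (I − A) x:
  d_M = (+0.90)·800 + (-0.40)·780 + (-0.25)·260 = 343.000
  d_B = (-0.20)·800 + (+0.95)·780 + (-0.40)·260 = 477.000
  d_P = (-0.10)·800 + (-0.15)·780 + (+0.80)·260 = 11.000

d_M = 343.000, d_B = 477.000, d_P = 11.000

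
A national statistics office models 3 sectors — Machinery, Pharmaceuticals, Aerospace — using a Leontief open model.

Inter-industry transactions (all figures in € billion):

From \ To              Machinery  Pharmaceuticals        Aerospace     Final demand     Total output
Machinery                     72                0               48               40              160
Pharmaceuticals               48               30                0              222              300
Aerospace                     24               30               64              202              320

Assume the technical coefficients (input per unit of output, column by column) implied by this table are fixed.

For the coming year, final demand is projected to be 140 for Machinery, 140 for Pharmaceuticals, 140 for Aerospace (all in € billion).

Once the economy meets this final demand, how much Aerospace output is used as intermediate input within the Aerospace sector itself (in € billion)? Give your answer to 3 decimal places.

Technical coefficients a_ij = z_ij / X_j:
  a_MM = 72/160 = 0.45, a_PM = 48/160 = 0.30, a_AM = 24/160 = 0.15
  a_MP = 0/300 = 0.00, a_PP = 30/300 = 0.10, a_AP = 30/300 = 0.10
  a_MA = 48/320 = 0.15, a_PA = 0/320 = 0.00, a_AA = 64/320 = 0.20
I − A =
  [   0.55     0.00    -0.15]
  [  -0.30     0.90     0.00]
  [  -0.15    -0.10     0.80]
Cofactors of I−A, C_ij = (−1)^(i+j)·(minor ij) (rows/columns in the sector order above):
  C_11 = (0.90)(0.80) − (0.00)(-0.10) = 0.7200
  C_12 = −[(-0.30)(0.80) − (0.00)(-0.15)] = 0.2400
  C_13 = (-0.30)(-0.10) − (0.90)(-0.15) = 0.1650
  C_21 = −[(0.00)(0.80) − (-0.15)(-0.10)] = 0.0150
  C_22 = (0.55)(0.80) − (-0.15)(-0.15) = 0.4175
  C_23 = −[(0.55)(-0.10) − (0.00)(-0.15)] = 0.0550
  C_31 = (0.00)(0.00) − (-0.15)(0.90) = 0.1350
  C_32 = −[(0.55)(0.00) − (-0.15)(-0.30)] = 0.0450
  C_33 = (0.55)(0.90) − (0.00)(-0.30) = 0.4950
det(I−A) = Σ_j (I−A)_1j·C_1j = (0.55)(0.7200) + (0.00)(0.2400) + (-0.15)(0.1650) = 0.37125
adj(I−A) = Cᵀ =
  [ 0.7200   0.0150   0.1350]
  [ 0.2400   0.4175   0.0450]
  [ 0.1650   0.0550   0.4950]
(I − A)⁻¹ = adj(I−A) / det(I−A) ≈
  [   1.9394     0.0404     0.3636]
  [   0.6465     1.1246     0.1212]
  [   0.4444     0.1481     1.3333]
First solve x = (I − A)⁻¹ d = adj(I−A)·d / det(I−A); in particular x_A = (0.1650·140 + 0.0550·140 + 0.4950·140) / 0.37125 = 100.10 / 0.37125 ≈ 269.62963.
Intermediate flow from A to A: z_AA = a_AA · x_A = 0.20 × 100.10 / 0.37125 = 20.02 / 0.37125 ≈ 53.926.

z_AA = 53.926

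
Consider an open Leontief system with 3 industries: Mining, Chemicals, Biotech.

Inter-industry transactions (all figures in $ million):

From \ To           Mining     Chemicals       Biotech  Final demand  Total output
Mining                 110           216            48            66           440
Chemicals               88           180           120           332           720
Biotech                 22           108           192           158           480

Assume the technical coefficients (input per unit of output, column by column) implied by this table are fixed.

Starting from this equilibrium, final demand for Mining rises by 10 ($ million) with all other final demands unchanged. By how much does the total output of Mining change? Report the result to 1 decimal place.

Δx_M = 15.7

Technical coefficients a_ij = z_ij / X_j:
  a_MM = 110/440 = 0.25, a_CM = 88/440 = 0.20, a_BM = 22/440 = 0.05
  a_MC = 216/720 = 0.30, a_CC = 180/720 = 0.25, a_BC = 108/720 = 0.15
  a_MB = 48/480 = 0.10, a_CB = 120/480 = 0.25, a_BB = 192/480 = 0.40
I − A =
  [   0.75    -0.30    -0.10]
  [  -0.20     0.75    -0.25]
  [  -0.05    -0.15     0.60]
Cofactors of I−A, C_ij = (−1)^(i+j)·(minor ij) (rows/columns in the sector order above):
  C_11 = (0.75)(0.60) − (-0.25)(-0.15) = 0.4125
  C_12 = −[(-0.20)(0.60) − (-0.25)(-0.05)] = 0.1325
  C_13 = (-0.20)(-0.15) − (0.75)(-0.05) = 0.0675
  C_21 = −[(-0.30)(0.60) − (-0.10)(-0.15)] = 0.1950
  C_22 = (0.75)(0.60) − (-0.10)(-0.05) = 0.4450
  C_23 = −[(0.75)(-0.15) − (-0.30)(-0.05)] = 0.1275
  C_31 = (-0.30)(-0.25) − (-0.10)(0.75) = 0.1500
  C_32 = −[(0.75)(-0.25) − (-0.10)(-0.20)] = 0.2075
  C_33 = (0.75)(0.75) − (-0.30)(-0.20) = 0.5025
det(I−A) = Σ_j (I−A)_1j·C_1j = (0.75)(0.4125) + (-0.30)(0.1325) + (-0.10)(0.0675) = 0.262875
adj(I−A) = Cᵀ =
  [ 0.4125   0.1950   0.1500]
  [ 0.1325   0.4450   0.2075]
  [ 0.0675   0.1275   0.5025]
(I − A)⁻¹ = adj(I−A) / det(I−A) ≈
  [   1.5692     0.7418     0.5706]
  [   0.5040     1.6928     0.7893]
  [   0.2568     0.4850     1.9116]
Δx = (I − A)⁻¹ Δd with Δd having +10 in the Mining component and 0 elsewhere.
So Δx_M = L_MM · (+10), where L_MM = adj(I−A)_MM / det(I−A) = 0.4125 / 0.262875.
Δx_M = 0.4125 × (+10) / 0.262875 = 4.125 / 0.262875 ≈ 15.7.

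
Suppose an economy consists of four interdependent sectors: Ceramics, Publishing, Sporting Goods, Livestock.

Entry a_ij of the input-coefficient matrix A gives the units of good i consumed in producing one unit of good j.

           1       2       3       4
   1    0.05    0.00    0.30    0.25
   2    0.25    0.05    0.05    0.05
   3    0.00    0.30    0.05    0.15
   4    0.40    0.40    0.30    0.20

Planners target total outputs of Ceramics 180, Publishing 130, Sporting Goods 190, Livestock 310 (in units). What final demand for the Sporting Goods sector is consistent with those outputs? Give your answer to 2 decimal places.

d_3 = 95.00

I − A =
  [   0.95     0.00    -0.30    -0.25]
  [  -0.25     0.95    -0.05    -0.05]
  [   0.00    -0.30     0.95    -0.15]
  [  -0.40    -0.40    -0.30     0.80]
d = (I − A) x:
  d_1 = (+0.95)·180 + (+0.00)·130 + (-0.30)·190 + (-0.25)·310 = 36.50
  d_2 = (-0.25)·180 + (+0.95)·130 + (-0.05)·190 + (-0.05)·310 = 53.50
  d_3 = (+0.00)·180 + (-0.30)·130 + (+0.95)·190 + (-0.15)·310 = 95.00
  d_4 = (-0.40)·180 + (-0.40)·130 + (-0.30)·190 + (+0.80)·310 = 67.00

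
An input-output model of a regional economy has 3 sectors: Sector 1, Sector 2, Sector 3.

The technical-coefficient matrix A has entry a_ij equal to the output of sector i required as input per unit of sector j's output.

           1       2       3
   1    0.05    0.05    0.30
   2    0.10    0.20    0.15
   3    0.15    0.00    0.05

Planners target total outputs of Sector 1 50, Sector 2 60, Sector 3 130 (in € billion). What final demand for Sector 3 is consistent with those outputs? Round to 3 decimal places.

d_3 = 116.000

I − A =
  [   0.95    -0.05    -0.30]
  [  -0.10     0.80    -0.15]
  [  -0.15     0.00     0.95]
d = (I − A) x:
  d_1 = (+0.95)·50 + (-0.05)·60 + (-0.30)·130 = 5.500
  d_2 = (-0.10)·50 + (+0.80)·60 + (-0.15)·130 = 23.500
  d_3 = (-0.15)·50 + (+0.00)·60 + (+0.95)·130 = 116.000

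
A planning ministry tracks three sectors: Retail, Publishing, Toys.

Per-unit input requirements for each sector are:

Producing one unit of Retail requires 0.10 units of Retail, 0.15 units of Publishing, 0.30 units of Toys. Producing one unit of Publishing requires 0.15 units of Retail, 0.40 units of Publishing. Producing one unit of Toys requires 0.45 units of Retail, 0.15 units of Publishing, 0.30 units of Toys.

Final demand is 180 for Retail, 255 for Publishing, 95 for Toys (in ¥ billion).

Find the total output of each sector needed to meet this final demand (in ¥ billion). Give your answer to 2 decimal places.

I − A =
  [   0.90    -0.15    -0.45]
  [  -0.15     0.60    -0.15]
  [  -0.30     0.00     0.70]
Cofactors of I−A, C_ij = (−1)^(i+j)·(minor ij) (rows/columns in the sector order above):
  C_11 = (0.60)(0.70) − (-0.15)(0.00) = 0.4200
  C_12 = −[(-0.15)(0.70) − (-0.15)(-0.30)] = 0.1500
  C_13 = (-0.15)(0.00) − (0.60)(-0.30) = 0.1800
  C_21 = −[(-0.15)(0.70) − (-0.45)(0.00)] = 0.1050
  C_22 = (0.90)(0.70) − (-0.45)(-0.30) = 0.4950
  C_23 = −[(0.90)(0.00) − (-0.15)(-0.30)] = 0.0450
  C_31 = (-0.15)(-0.15) − (-0.45)(0.60) = 0.2925
  C_32 = −[(0.90)(-0.15) − (-0.45)(-0.15)] = 0.2025
  C_33 = (0.90)(0.60) − (-0.15)(-0.15) = 0.5175
det(I−A) = Σ_j (I−A)_1j·C_1j = (0.90)(0.4200) + (-0.15)(0.1500) + (-0.45)(0.1800) = 0.2745
adj(I−A) = Cᵀ =
  [ 0.4200   0.1050   0.2925]
  [ 0.1500   0.4950   0.2025]
  [ 0.1800   0.0450   0.5175]
(I − A)⁻¹ = adj(I−A) / det(I−A) ≈
  [   1.5301     0.3825     1.0656]
  [   0.5464     1.8033     0.7377]
  [   0.6557     0.1639     1.8852]
x = (I − A)⁻¹ d = adj(I−A)·d / det(I−A), with det(I−A) = 0.2745:
  x_1 = (0.4200·180 + 0.1050·255 + 0.2925·95) / 0.2745 = 130.1625 / 0.2745 ≈ 474.18
  x_2 = (0.1500·180 + 0.4950·255 + 0.2025·95) / 0.2745 = 172.4625 / 0.2745 ≈ 628.28
  x_3 = (0.1800·180 + 0.0450·255 + 0.5175·95) / 0.2745 = 93.0375 / 0.2745 ≈ 338.93

x_1 = 474.18, x_2 = 628.28, x_3 = 338.93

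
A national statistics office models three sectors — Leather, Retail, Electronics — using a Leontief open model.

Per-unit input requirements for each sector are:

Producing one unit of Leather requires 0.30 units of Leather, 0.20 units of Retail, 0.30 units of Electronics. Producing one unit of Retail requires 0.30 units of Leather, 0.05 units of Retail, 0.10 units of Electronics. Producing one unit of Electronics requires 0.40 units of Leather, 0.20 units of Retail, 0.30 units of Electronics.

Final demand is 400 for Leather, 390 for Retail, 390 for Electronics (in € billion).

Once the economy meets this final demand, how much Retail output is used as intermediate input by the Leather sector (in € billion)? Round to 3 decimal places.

z_RL = 391.169

I − A =
  [   0.70    -0.30    -0.40]
  [  -0.20     0.95    -0.20]
  [  -0.30    -0.10     0.70]
Cofactors of I−A, C_ij = (−1)^(i+j)·(minor ij) (rows/columns in the sector order above):
  C_11 = (0.95)(0.70) − (-0.20)(-0.10) = 0.6450
  C_12 = −[(-0.20)(0.70) − (-0.20)(-0.30)] = 0.2000
  C_13 = (-0.20)(-0.10) − (0.95)(-0.30) = 0.3050
  C_21 = −[(-0.30)(0.70) − (-0.40)(-0.10)] = 0.2500
  C_22 = (0.70)(0.70) − (-0.40)(-0.30) = 0.3700
  C_23 = −[(0.70)(-0.10) − (-0.30)(-0.30)] = 0.1600
  C_31 = (-0.30)(-0.20) − (-0.40)(0.95) = 0.4400
  C_32 = −[(0.70)(-0.20) − (-0.40)(-0.20)] = 0.2200
  C_33 = (0.70)(0.95) − (-0.30)(-0.20) = 0.6050
det(I−A) = Σ_j (I−A)_1j·C_1j = (0.70)(0.6450) + (-0.30)(0.2000) + (-0.40)(0.3050) = 0.2695
adj(I−A) = Cᵀ =
  [ 0.6450   0.2500   0.4400]
  [ 0.2000   0.3700   0.2200]
  [ 0.3050   0.1600   0.6050]
(I − A)⁻¹ = adj(I−A) / det(I−A) ≈
  [   2.3933     0.9276     1.6327]
  [   0.7421     1.3729     0.8163]
  [   1.1317     0.5937     2.2449]
First solve x = (I − A)⁻¹ d = adj(I−A)·d / det(I−A); in particular x_L = (0.6450·400 + 0.2500·390 + 0.4400·390) / 0.2695 = 527.10 / 0.2695 ≈ 1955.84416.
Intermediate flow from R to L: z_RL = a_RL · x_L = 0.20 × 527.10 / 0.2695 = 105.42 / 0.2695 ≈ 391.169.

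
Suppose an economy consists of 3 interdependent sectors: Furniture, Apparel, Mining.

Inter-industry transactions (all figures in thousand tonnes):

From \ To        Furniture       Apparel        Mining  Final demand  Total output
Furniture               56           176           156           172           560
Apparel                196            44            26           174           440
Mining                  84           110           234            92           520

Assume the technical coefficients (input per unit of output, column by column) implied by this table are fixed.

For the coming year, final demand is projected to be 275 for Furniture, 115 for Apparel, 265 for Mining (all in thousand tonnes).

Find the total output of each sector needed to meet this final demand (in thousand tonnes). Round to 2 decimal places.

x_F = 846.83, x_A = 509.57, x_M = 944.39

Technical coefficients a_ij = z_ij / X_j:
  a_FF = 56/560 = 0.10, a_AF = 196/560 = 0.35, a_MF = 84/560 = 0.15
  a_FA = 176/440 = 0.40, a_AA = 44/440 = 0.10, a_MA = 110/440 = 0.25
  a_FM = 156/520 = 0.30, a_AM = 26/520 = 0.05, a_MM = 234/520 = 0.45
I − A =
  [   0.90    -0.40    -0.30]
  [  -0.35     0.90    -0.05]
  [  -0.15    -0.25     0.55]
Cofactors of I−A, C_ij = (−1)^(i+j)·(minor ij) (rows/columns in the sector order above):
  C_11 = (0.90)(0.55) − (-0.05)(-0.25) = 0.4825
  C_12 = −[(-0.35)(0.55) − (-0.05)(-0.15)] = 0.2000
  C_13 = (-0.35)(-0.25) − (0.90)(-0.15) = 0.2225
  C_21 = −[(-0.40)(0.55) − (-0.30)(-0.25)] = 0.2950
  C_22 = (0.90)(0.55) − (-0.30)(-0.15) = 0.4500
  C_23 = −[(0.90)(-0.25) − (-0.40)(-0.15)] = 0.2850
  C_31 = (-0.40)(-0.05) − (-0.30)(0.90) = 0.2900
  C_32 = −[(0.90)(-0.05) − (-0.30)(-0.35)] = 0.1500
  C_33 = (0.90)(0.90) − (-0.40)(-0.35) = 0.6700
det(I−A) = Σ_j (I−A)_1j·C_1j = (0.90)(0.4825) + (-0.40)(0.2000) + (-0.30)(0.2225) = 0.2875
adj(I−A) = Cᵀ =
  [ 0.4825   0.2950   0.2900]
  [ 0.2000   0.4500   0.1500]
  [ 0.2225   0.2850   0.6700]
(I − A)⁻¹ = adj(I−A) / det(I−A) ≈
  [   1.6783     1.0261     1.0087]
  [   0.6957     1.5652     0.5217]
  [   0.7739     0.9913     2.3304]
x = (I − A)⁻¹ d = adj(I−A)·d / det(I−A), with det(I−A) = 0.2875:
  x_F = (0.4825·275 + 0.2950·115 + 0.2900·265) / 0.2875 = 243.4625 / 0.2875 ≈ 846.83
  x_A = (0.2000·275 + 0.4500·115 + 0.1500·265) / 0.2875 = 146.50 / 0.2875 ≈ 509.57
  x_M = (0.2225·275 + 0.2850·115 + 0.6700·265) / 0.2875 = 271.5125 / 0.2875 ≈ 944.39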